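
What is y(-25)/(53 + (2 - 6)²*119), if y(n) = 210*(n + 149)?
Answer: 26040/1957 ≈ 13.306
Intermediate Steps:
y(n) = 31290 + 210*n (y(n) = 210*(149 + n) = 31290 + 210*n)
y(-25)/(53 + (2 - 6)²*119) = (31290 + 210*(-25))/(53 + (2 - 6)²*119) = (31290 - 5250)/(53 + (-4)²*119) = 26040/(53 + 16*119) = 26040/(53 + 1904) = 26040/1957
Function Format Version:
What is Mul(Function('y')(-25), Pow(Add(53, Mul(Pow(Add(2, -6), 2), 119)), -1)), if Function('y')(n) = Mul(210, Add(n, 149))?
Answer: Rational(26040, 1957) ≈ 13.306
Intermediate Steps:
Function('y')(n) = Add(31290, Mul(210, n)) (Function('y')(n) = Mul(210, Add(149, n)) = Add(31290, Mul(210, n)))
Mul(Function('y')(-25), Pow(Add(53, Mul(Pow(Add(2, -6), 2), 119)), -1)) = Mul(Add(31290, Mul(210, -25)), Pow(Add(53, Mul(Pow(Add(2, -6), 2), 119)), -1)) = Mul(Add(31290, -5250), Pow(Add(53, Mul(Pow(-4, 2), 119)), -1)) = Mul(26040, Pow(Add(53, Mul(16, 119)), -1)) = Mul(26040, Pow(Add(53, 1904), -1)) = Mul(26040, Pow(1957, -1)) = Mul(26040, Rational(1, 1957)) = Rational(26040, 1957)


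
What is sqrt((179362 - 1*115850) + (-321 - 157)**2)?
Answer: 6*sqrt(8111) ≈ 540.37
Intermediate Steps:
sqrt((179362 - 1*115850) + (-321 - 157)**2) = sqrt((179362 - 115850) + (-478)**2) = sqrt(63512 + 228484) = sqrt(291996) = 6*sqrt(8111)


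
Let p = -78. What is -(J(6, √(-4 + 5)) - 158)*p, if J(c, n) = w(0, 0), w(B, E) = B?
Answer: -12324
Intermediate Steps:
J(c, n) = 0
-(J(6, √(-4 + 5)) - 158)*p = -(0 - 158)*(-78) = -(-158)*(-78) = -1*12324 = -12324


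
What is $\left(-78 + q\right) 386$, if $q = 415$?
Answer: $130082$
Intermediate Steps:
$\left(-78 + q\right) 386 = \left(-78 + 415\right) 386 = 337 \cdot 386 = 130082$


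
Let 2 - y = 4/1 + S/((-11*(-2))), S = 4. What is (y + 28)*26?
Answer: 7384/11 ≈ 671.27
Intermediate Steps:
y = -24/11 (y = 2 - (4/1 + 4/((-11*(-2)))) = 2 - (4*1 + 4/22) = 2 - (4 + 4*(1/22)) = 2 - (4 + 2/11) = 2 - 1*46/11 = 2 - 46/11 = -24/11 ≈ -2.1818)
(y + 28)*26 = (-24/11 + 28)*26 = (284/11)*26 = 7384/11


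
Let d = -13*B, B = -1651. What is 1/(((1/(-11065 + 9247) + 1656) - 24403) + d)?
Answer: -1818/2334313 ≈ -0.00077882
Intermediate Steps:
d = 21463 (d = -13*(-1651) = 21463)
1/(((1/(-11065 + 9247) + 1656) - 24403) + d) = 1/(((1/(-11065 + 9247) + 1656) - 24403) + 21463) = 1/(((1/(-1818) + 1656) - 24403) + 21463) = 1/(((-1/1818 + 1656) - 24403) + 21463) = 1/((3010607/1818 - 24403) + 21463) = 1/(-41354047/1818 + 21463) = 1/(-2334313/1818) = -1818/2334313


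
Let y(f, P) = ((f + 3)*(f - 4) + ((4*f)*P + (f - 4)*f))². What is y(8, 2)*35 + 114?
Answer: 686114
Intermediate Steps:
y(f, P) = (f*(-4 + f) + (-4 + f)*(3 + f) + 4*P*f)² (y(f, P) = ((3 + f)*(-4 + f) + (4*P*f + (-4 + f)*f))² = ((-4 + f)*(3 + f) + (4*P*f + f*(-4 + f)))² = ((-4 + f)*(3 + f) + (f*(-4 + f) + 4*P*f))² = (f*(-4 + f) + (-4 + f)*(3 + f) + 4*P*f)²)
y(8, 2)*35 + 114 = (-12 - 5*8 + 2*8² + 4*2*8)²*35 + 114 = (-12 - 40 + 2*64 + 64)²*35 + 114 = (-12 - 40 + 128 + 64)²*35 + 114 = 140²*35 + 114 = 19600*35 + 114 = 686000 + 114 = 686114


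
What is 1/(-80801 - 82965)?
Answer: -1/163766 ≈ -6.1063e-6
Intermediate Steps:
1/(-80801 - 82965) = 1/(-163766) = -1/163766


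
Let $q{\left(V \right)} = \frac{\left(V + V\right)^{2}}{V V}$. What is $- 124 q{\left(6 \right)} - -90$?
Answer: $-406$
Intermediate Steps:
$q{\left(V \right)} = 4$ ($q{\left(V \right)} = \frac{\left(2 V\right)^{2}}{V^{2}} = \frac{4 V^{2}}{V^{2}} = 4$)
$- 124 q{\left(6 \right)} - -90 = \left(-124\right) 4 - -90 = -496 + 90 = -406$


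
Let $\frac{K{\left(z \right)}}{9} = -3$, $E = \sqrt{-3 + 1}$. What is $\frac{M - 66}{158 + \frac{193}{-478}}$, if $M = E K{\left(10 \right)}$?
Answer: $- \frac{31548}{75331} - \frac{12906 i \sqrt{2}}{75331} \approx -0.41879 - 0.24229 i$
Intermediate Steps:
$E = i \sqrt{2}$ ($E = \sqrt{-2} = i \sqrt{2} \approx 1.4142 i$)
$K{\left(z \right)} = -27$ ($K{\left(z \right)} = 9 \left(-3\right) = -27$)
$M = - 27 i \sqrt{2}$ ($M = i \sqrt{2} \left(-27\right) = - 27 i \sqrt{2} \approx - 38.184 i$)
$\frac{M - 66}{158 + \frac{193}{-478}} = \frac{- 27 i \sqrt{2} - 66}{158 + \frac{193}{-478}} = \frac{-66 - 27 i \sqrt{2}}{158 + 193 \left(- \frac{1}{478}\right)} = \frac{-66 - 27 i \sqrt{2}}{158 - \frac{193}{478}} = \frac{-66 - 27 i \sqrt{2}}{\frac{75331}{478}} = \left(-66 - 27 i \sqrt{2}\right) \frac{478}{75331} = - \frac{31548}{75331} - \frac{12906 i \sqrt{2}}{75331}$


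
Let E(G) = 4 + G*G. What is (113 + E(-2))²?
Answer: 14641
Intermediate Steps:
E(G) = 4 + G²
(113 + E(-2))² = (113 + (4 + (-2)²))² = (113 + (4 + 4))² = (113 + 8)² = 121² = 14641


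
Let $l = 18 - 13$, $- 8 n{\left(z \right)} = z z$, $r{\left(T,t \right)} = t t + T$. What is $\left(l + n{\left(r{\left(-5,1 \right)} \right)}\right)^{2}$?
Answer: $9$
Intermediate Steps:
$r{\left(T,t \right)} = T + t^{2}$ ($r{\left(T,t \right)} = t^{2} + T = T + t^{2}$)
$n{\left(z \right)} = - \frac{z^{2}}{8}$ ($n{\left(z \right)} = - \frac{z z}{8} = - \frac{z^{2}}{8}$)
$l = 5$ ($l = 18 - 13 = 5$)
$\left(l + n{\left(r{\left(-5,1 \right)} \right)}\right)^{2} = \left(5 - \frac{\left(-5 + 1^{2}\right)^{2}}{8}\right)^{2} = \left(5 - \frac{\left(-5 + 1\right)^{2}}{8}\right)^{2} = \left(5 - \frac{\left(-4\right)^{2}}{8}\right)^{2} = \left(5 - 2\right)^{2} = 3^{2} = 9$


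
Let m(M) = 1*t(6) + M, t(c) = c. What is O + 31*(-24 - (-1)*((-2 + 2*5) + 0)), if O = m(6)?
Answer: -484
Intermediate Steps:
m(M) = 6 + M (m(M) = 1*6 + M = 6 + M)
O = 12 (O = 6 + 6 = 12)
O + 31*(-24 - (-1)*((-2 + 2*5) + 0)) = 12 + 31*(-24 - (-1)*((-2 + 2*5) + 0)) = 12 + 31*(-24 - (-1)*((-2 + 10) + 0)) = 12 + 31*(-24 - (-1)*(8 + 0)) = 12 + 31*(-24 - (-1)*8) = 12 + 31*(-24 - 1*(-8)) = 12 + 31*(-24 + 8) = 12 + 31*(-16) = 12 - 496 = -484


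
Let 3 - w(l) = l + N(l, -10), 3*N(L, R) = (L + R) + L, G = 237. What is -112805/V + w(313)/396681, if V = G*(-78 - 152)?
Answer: 388865299/188026794 ≈ 2.0681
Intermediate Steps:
N(L, R) = R/3 + 2*L/3 (N(L, R) = ((L + R) + L)/3 = (R + 2*L)/3 = R/3 + 2*L/3)
w(l) = 19/3 - 5*l/3 (w(l) = 3 - (l + ((⅓)*(-10) + 2*l/3)) = 3 - (l + (-10/3 + 2*l/3)) = 3 - (-10/3 + 5*l/3) = 3 + (10/3 - 5*l/3) = 19/3 - 5*l/3)
V = -54510 (V = 237*(-78 - 152) = 237*(-230) = -54510)
-112805/V + w(313)/396681 = -112805/(-54510) + (19/3 - 5/3*313)/396681 = -112805*(-1/54510) + (19/3 - 1565/3)*(1/396681) = 22561/10902 - 1546/3*1/396681 = 22561/10902 - 1546/1190043 = 388865299/188026794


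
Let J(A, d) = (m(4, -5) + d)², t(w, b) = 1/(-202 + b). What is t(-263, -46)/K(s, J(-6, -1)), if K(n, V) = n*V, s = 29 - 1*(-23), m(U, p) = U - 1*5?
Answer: -1/51584 ≈ -1.9386e-5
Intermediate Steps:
m(U, p) = -5 + U (m(U, p) = U - 5 = -5 + U)
J(A, d) = (-1 + d)² (J(A, d) = ((-5 + 4) + d)² = (-1 + d)²)
s = 52 (s = 29 + 23 = 52)
K(n, V) = V*n
t(-263, -46)/K(s, J(-6, -1)) = 1/((-202 - 46)*(((-1 - 1)²*52))) = 1/((-248)*(((-2)²*52))) = -1/(248*(4*52)) = -1/248/208 = -1/248*1/208 = -1/51584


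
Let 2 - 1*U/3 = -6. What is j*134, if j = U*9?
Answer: 28944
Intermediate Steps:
U = 24 (U = 6 - 3*(-6) = 6 + 18 = 24)
j = 216 (j = 24*9 = 216)
j*134 = 216*134 = 28944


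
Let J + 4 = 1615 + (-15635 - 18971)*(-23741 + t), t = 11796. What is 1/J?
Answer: 1/413370281 ≈ 2.4191e-9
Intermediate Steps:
J = 413370281 (J = -4 + (1615 + (-15635 - 18971)*(-23741 + 11796)) = -4 + (1615 - 34606*(-11945)) = -4 + (1615 + 413368670) = -4 + 413370285 = 413370281)
1/J = 1/413370281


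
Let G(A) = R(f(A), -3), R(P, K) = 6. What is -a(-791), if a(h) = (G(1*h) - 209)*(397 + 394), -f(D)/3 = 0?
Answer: 160573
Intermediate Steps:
f(D) = 0 (f(D) = -3*0 = 0)
G(A) = 6
a(h) = -160573 (a(h) = (6 - 209)*(397 + 394) = -203*791 = -160573)
-a(-791) = -1*(-160573) = 160573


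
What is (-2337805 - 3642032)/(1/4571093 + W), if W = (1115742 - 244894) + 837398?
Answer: -9111463683947/2602850444293 ≈ -3.5006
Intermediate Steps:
W = 1708246 (W = 870848 + 837398 = 1708246)
(-2337805 - 3642032)/(1/4571093 + W) = (-2337805 - 3642032)/(1/4571093 + 1708246) = -5979837/(1/4571093 + 1708246) = -5979837/7808551332879/4571093 = -5979837*4571093/7808551332879 = -9111463683947/2602850444293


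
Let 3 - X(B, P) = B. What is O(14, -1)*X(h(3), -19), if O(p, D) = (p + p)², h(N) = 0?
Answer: 2352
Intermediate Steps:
X(B, P) = 3 - B
O(p, D) = 4*p² (O(p, D) = (2*p)² = 4*p²)
O(14, -1)*X(h(3), -19) = (4*14²)*(3 - 1*0) = (4*196)*(3 + 0) = 784*3 = 2352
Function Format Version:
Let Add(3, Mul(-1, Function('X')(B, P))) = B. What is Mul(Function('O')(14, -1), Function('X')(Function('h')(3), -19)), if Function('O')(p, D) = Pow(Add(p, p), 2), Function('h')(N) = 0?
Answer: 2352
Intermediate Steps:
Function('X')(B, P) = Add(3, Mul(-1, B))
Function('O')(p, D) = Mul(4, Pow(p, 2)) (Function('O')(p, D) = Pow(Mul(2, p), 2) = Mul(4, Pow(p, 2)))
Mul(Function('O')(14, -1), Function('X')(Function('h')(3), -19)) = Mul(Mul(4, Pow(14, 2)), Add(3, Mul(-1, 0))) = Mul(Mul(4, 196), Add(3, 0)) = Mul(784, 3) = 2352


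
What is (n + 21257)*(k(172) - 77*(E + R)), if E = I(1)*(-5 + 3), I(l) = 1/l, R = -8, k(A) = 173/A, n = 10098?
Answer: 4158080615/172 ≈ 2.4175e+7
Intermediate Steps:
E = -2 (E = (-5 + 3)/1 = 1*(-2) = -2)
(n + 21257)*(k(172) - 77*(E + R)) = (10098 + 21257)*(173/172 - 77*(-2 - 8)) = 31355*(173*(1/172) - 77*(-10)) = 31355*(173/172 + 770) = 31355*(132613/172) = 4158080615/172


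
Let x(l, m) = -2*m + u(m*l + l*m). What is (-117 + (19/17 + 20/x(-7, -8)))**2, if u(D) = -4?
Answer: 33930625/2601 ≈ 13045.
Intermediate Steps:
x(l, m) = -4 - 2*m (x(l, m) = -2*m - 4 = -4 - 2*m)
(-117 + (19/17 + 20/x(-7, -8)))**2 = (-117 + (19/17 + 20/(-4 - 2*(-8))))**2 = (-117 + (19*(1/17) + 20/(-4 + 16)))**2 = (-117 + (19/17 + 20/12))**2 = (-117 + (19/17 + 20*(1/12)))**2 = (-117 + (19/17 + 5/3))**2 = (-117 + 142/51)**2 = (-5825/51)**2 = 33930625/2601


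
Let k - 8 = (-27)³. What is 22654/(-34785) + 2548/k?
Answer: -106869926/136878975 ≈ -0.78076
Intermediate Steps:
k = -19675 (k = 8 + (-27)³ = 8 - 19683 = -19675)
22654/(-34785) + 2548/k = 22654/(-34785) + 2548/(-19675) = 22654*(-1/34785) + 2548*(-1/19675) = -22654/34785 - 2548/19675 = -106869926/136878975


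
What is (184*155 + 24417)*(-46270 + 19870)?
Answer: -1397536800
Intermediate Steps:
(184*155 + 24417)*(-46270 + 19870) = (28520 + 24417)*(-26400) = 52937*(-26400) = -1397536800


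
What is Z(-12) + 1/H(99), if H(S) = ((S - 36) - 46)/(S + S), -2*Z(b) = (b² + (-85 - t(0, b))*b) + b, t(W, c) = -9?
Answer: -8676/17 ≈ -510.35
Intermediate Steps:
Z(b) = -b²/2 + 75*b/2 (Z(b) = -((b² + (-85 - 1*(-9))*b) + b)/2 = -((b² + (-85 + 9)*b) + b)/2 = -((b² - 76*b) + b)/2 = -(b² - 75*b)/2 = -b²/2 + 75*b/2)
H(S) = (-82 + S)/(2*S) (H(S) = ((-36 + S) - 46)/((2*S)) = (-82 + S)*(1/(2*S)) = (-82 + S)/(2*S))
Z(-12) + 1/H(99) = (½)*(-12)*(75 - 1*(-12)) + 1/((½)*(-82 + 99)/99) = (½)*(-12)*(75 + 12) + 1/((½)*(1/99)*17) = (½)*(-12)*87 + 1/(17/198) = -522 + 198/17 = -8676/17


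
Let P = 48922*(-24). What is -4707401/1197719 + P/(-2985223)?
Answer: -12646366321391/3575458306337 ≈ -3.5370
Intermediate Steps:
P = -1174128
-4707401/1197719 + P/(-2985223) = -4707401/1197719 - 1174128/(-2985223) = -4707401*1/1197719 - 1174128*(-1/2985223) = -4707401/1197719 + 1174128/2985223 = -12646366321391/3575458306337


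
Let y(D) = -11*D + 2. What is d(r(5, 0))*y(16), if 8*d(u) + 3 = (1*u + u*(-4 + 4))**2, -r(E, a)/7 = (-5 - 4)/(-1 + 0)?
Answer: -172521/2 ≈ -86261.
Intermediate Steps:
r(E, a) = -63 (r(E, a) = -7*(-5 - 4)/(-1 + 0) = -(-63)/(-1) = -(-63)*(-1) = -7*9 = -63)
y(D) = 2 - 11*D
d(u) = -3/8 + u**2/8 (d(u) = -3/8 + (1*u + u*(-4 + 4))**2/8 = -3/8 + (u + u*0)**2/8 = -3/8 + (u + 0)**2/8 = -3/8 + u**2/8)
d(r(5, 0))*y(16) = (-3/8 + (1/8)*(-63)**2)*(2 - 11*16) = (-3/8 + (1/8)*3969)*(2 - 176) = (-3/8 + 3969/8)*(-174) = (1983/4)*(-174) = -172521/2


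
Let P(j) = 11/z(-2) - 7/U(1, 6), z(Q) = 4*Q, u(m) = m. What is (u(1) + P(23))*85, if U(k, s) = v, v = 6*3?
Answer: -4675/72 ≈ -64.931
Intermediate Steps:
v = 18
U(k, s) = 18
P(j) = -127/72 (P(j) = 11/((4*(-2))) - 7/18 = 11/(-8) - 7*1/18 = 11*(-1/8) - 7/18 = -11/8 - 7/18 = -127/72)
(u(1) + P(23))*85 = (1 - 127/72)*85 = -55/72*85 = -4675/72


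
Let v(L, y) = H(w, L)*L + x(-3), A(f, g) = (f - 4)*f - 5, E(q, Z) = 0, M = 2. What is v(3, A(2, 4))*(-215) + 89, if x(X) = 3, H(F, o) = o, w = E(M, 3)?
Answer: -2491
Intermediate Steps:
w = 0
A(f, g) = -5 + f*(-4 + f) (A(f, g) = (-4 + f)*f - 5 = f*(-4 + f) - 5 = -5 + f*(-4 + f))
v(L, y) = 3 + L² (v(L, y) = L*L + 3 = L² + 3 = 3 + L²)
v(3, A(2, 4))*(-215) + 89 = (3 + 3²)*(-215) + 89 = (3 + 9)*(-215) + 89 = 12*(-215) + 89 = -2580 + 89 = -2491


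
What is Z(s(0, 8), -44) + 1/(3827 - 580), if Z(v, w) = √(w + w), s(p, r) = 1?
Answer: 1/3247 + 2*I*√22 ≈ 0.00030798 + 9.3808*I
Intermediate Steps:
Z(v, w) = √2*√w (Z(v, w) = √(2*w) = √2*√w)
Z(s(0, 8), -44) + 1/(3827 - 580) = √2*√(-44) + 1/(3827 - 580) = √2*(2*I*√11) + 1/3247 = 2*I*√22 + 1/3247 = 1/3247 + 2*I*√22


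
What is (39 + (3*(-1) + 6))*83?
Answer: 3486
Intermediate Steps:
(39 + (3*(-1) + 6))*83 = (39 + (-3 + 6))*83 = (39 + 3)*83 = 42*83 = 3486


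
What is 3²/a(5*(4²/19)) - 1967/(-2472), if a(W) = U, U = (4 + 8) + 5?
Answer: 55687/42024 ≈ 1.3251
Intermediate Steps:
U = 17 (U = 12 + 5 = 17)
a(W) = 17
3²/a(5*(4²/19)) - 1967/(-2472) = 3²/17 - 1967/(-2472) = 9*(1/17) - 1967*(-1/2472) = 9/17 + 1967/2472 = 55687/42024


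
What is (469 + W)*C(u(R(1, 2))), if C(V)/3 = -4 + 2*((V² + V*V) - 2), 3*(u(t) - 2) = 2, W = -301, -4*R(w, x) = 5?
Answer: 10304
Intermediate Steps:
R(w, x) = -5/4 (R(w, x) = -¼*5 = -5/4)
u(t) = 8/3 (u(t) = 2 + (⅓)*2 = 2 + ⅔ = 8/3)
C(V) = -24 + 12*V² (C(V) = 3*(-4 + 2*((V² + V*V) - 2)) = 3*(-4 + 2*((V² + V²) - 2)) = 3*(-4 + 2*(2*V² - 2)) = 3*(-4 + 2*(-2 + 2*V²)) = 3*(-4 + (-4 + 4*V²)) = 3*(-8 + 4*V²) = -24 + 12*V²)
(469 + W)*C(u(R(1, 2))) = (469 - 301)*(-24 + 12*(8/3)²) = 168*(-24 + 12*(64/9)) = 168*(-24 + 256/3) = 168*(184/3) = 10304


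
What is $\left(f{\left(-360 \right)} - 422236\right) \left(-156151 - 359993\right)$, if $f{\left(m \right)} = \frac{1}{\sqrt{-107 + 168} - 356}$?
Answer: $\frac{9202287616623488}{42225} + \frac{172048 \sqrt{61}}{42225} \approx 2.1793 \cdot 10^{11}$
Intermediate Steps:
$f{\left(m \right)} = \frac{1}{-356 + \sqrt{61}}$ ($f{\left(m \right)} = \frac{1}{\sqrt{61} - 356} = \frac{1}{-356 + \sqrt{61}}$)
$\left(f{\left(-360 \right)} - 422236\right) \left(-156151 - 359993\right) = \left(\left(- \frac{356}{126675} - \frac{\sqrt{61}}{126675}\right) - 422236\right) \left(-156151 - 359993\right) = \left(\left(- \frac{356}{126675} - \frac{\sqrt{61}}{126675}\right) - 422236\right) \left(-516144\right) = \left(- \frac{53486745656}{126675} - \frac{\sqrt{61}}{126675}\right) \left(-516144\right) = \frac{9202287616623488}{42225} + \frac{172048 \sqrt{61}}{42225}$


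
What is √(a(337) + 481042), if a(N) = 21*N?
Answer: √488119 ≈ 698.66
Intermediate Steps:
√(a(337) + 481042) = √(21*337 + 481042) = √(7077 + 481042) = √488119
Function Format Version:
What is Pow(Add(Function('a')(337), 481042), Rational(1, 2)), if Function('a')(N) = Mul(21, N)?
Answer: Pow(488119, Rational(1, 2)) ≈ 698.66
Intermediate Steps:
Pow(Add(Function('a')(337), 481042), Rational(1, 2)) = Pow(Add(Mul(21, 337), 481042), Rational(1, 2)) = Pow(Add(7077, 481042), Rational(1, 2)) = Pow(488119, Rational(1, 2))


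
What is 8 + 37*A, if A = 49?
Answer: 1821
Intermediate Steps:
8 + 37*A = 8 + 37*49 = 8 + 1813 = 1821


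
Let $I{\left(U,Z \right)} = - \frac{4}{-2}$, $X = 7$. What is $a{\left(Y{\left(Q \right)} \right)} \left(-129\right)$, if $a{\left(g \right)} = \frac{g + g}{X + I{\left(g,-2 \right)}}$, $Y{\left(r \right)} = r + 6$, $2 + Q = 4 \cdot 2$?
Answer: $-344$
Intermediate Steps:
$Q = 6$ ($Q = -2 + 4 \cdot 2 = -2 + 8 = 6$)
$I{\left(U,Z \right)} = 2$ ($I{\left(U,Z \right)} = \left(-4\right) \left(- \frac{1}{2}\right) = 2$)
$Y{\left(r \right)} = 6 + r$
$a{\left(g \right)} = \frac{2 g}{9}$ ($a{\left(g \right)} = \frac{g + g}{7 + 2} = \frac{2 g}{9}$)
$a{\left(Y{\left(Q \right)} \right)} \left(-129\right) = \frac{2 \left(6 + 6\right)}{9} \left(-129\right) = \frac{2}{9} \cdot 12 \left(-129\right) = \frac{8}{3} \left(-129\right) = -344$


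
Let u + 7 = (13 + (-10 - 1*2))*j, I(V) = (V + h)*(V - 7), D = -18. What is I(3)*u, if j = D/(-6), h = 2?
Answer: 80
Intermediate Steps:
j = 3 (j = -18/(-6) = -18*(-⅙) = 3)
I(V) = (-7 + V)*(2 + V) (I(V) = (V + 2)*(V - 7) = (2 + V)*(-7 + V) = (-7 + V)*(2 + V))
u = -4 (u = -7 + (13 + (-10 - 1*2))*3 = -7 + (13 + (-10 - 2))*3 = -7 + (13 - 12)*3 = -7 + 1*3 = -7 + 3 = -4)
I(3)*u = (-14 + 3² - 5*3)*(-4) = (-14 + 9 - 15)*(-4) = -20*(-4) = 80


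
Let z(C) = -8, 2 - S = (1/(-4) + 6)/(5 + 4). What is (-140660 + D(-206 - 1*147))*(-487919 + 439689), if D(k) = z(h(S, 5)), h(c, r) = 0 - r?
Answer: 6784417640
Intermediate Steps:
S = 49/36 (S = 2 - (1/(-4) + 6)/(5 + 4) = 2 - (-¼ + 6)/9 = 2 - 23/(4*9) = 2 - 1*23/36 = 2 - 23/36 = 49/36 ≈ 1.3611)
h(c, r) = -r
D(k) = -8
(-140660 + D(-206 - 1*147))*(-487919 + 439689) = (-140660 - 8)*(-487919 + 439689) = -140668*(-48230) = 6784417640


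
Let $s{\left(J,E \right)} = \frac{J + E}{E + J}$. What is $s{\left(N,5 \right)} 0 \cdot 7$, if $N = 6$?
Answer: $0$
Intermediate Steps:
$s{\left(J,E \right)} = 1$ ($s{\left(J,E \right)} = \frac{E + J}{E + J} = 1$)
$s{\left(N,5 \right)} 0 \cdot 7 = 1 \cdot 0 \cdot 7 = 0 \cdot 7 = 0$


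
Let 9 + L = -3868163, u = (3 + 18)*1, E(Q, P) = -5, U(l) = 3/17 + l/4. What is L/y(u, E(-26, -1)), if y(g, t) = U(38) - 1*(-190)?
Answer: -131517848/6789 ≈ -19372.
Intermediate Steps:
U(l) = 3/17 + l/4 (U(l) = 3*(1/17) + l*(¼) = 3/17 + l/4)
u = 21 (u = 21*1 = 21)
y(g, t) = 6789/34 (y(g, t) = (3/17 + (¼)*38) - 1*(-190) = (3/17 + 19/2) + 190 = 329/34 + 190 = 6789/34)
L = -3868172 (L = -9 - 3868163 = -3868172)
L/y(u, E(-26, -1)) = -3868172/6789/34 = -3868172*34/6789 = -131517848/6789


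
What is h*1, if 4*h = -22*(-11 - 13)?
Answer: 132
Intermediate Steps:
h = 132 (h = (-22*(-11 - 13))/4 = (-22*(-24))/4 = (¼)*528 = 132)
h*1 = 132*1 = 132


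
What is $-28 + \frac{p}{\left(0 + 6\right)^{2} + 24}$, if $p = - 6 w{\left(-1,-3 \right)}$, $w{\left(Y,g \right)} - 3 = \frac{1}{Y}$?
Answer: $- \frac{141}{5} \approx -28.2$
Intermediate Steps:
$w{\left(Y,g \right)} = 3 + \frac{1}{Y}$
$p = -12$ ($p = - 6 \left(3 + \frac{1}{-1}\right) = - 6 \left(3 - 1\right) = \left(-6\right) 2 = -12$)
$-28 + \frac{p}{\left(0 + 6\right)^{2} + 24} = -28 - \frac{12}{\left(0 + 6\right)^{2} + 24} = -28 - \frac{12}{6^{2} + 24} = -28 - \frac{12}{36 + 24} = -28 - \frac{12}{60} = -28 - \frac{1}{5} = - \frac{141}{5}$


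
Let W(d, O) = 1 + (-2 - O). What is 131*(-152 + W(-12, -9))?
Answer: -18864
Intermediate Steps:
W(d, O) = -1 - O
131*(-152 + W(-12, -9)) = 131*(-152 + (-1 - 1*(-9))) = 131*(-152 + (-1 + 9)) = 131*(-152 + 8) = 131*(-144) = -18864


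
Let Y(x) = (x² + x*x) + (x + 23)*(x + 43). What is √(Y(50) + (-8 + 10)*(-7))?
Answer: 5*√471 ≈ 108.51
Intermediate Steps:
Y(x) = 2*x² + (23 + x)*(43 + x) (Y(x) = (x² + x²) + (23 + x)*(43 + x) = 2*x² + (23 + x)*(43 + x))
√(Y(50) + (-8 + 10)*(-7)) = √((989 + 3*50² + 66*50) + (-8 + 10)*(-7)) = √((989 + 3*2500 + 3300) + 2*(-7)) = √((989 + 7500 + 3300) - 14) = √(11789 - 14) = √11775 = 5*√471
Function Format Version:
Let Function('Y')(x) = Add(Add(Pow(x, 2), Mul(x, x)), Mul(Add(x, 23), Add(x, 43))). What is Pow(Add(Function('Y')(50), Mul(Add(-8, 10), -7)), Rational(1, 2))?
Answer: Mul(5, Pow(471, Rational(1, 2))) ≈ 108.51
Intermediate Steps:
Function('Y')(x) = Add(Mul(2, Pow(x, 2)), Mul(Add(23, x), Add(43, x))) (Function('Y')(x) = Add(Add(Pow(x, 2), Pow(x, 2)), Mul(Add(23, x), Add(43, x))) = Add(Mul(2, Pow(x, 2)), Mul(Add(23, x), Add(43, x))))
Pow(Add(Function('Y')(50), Mul(Add(-8, 10), -7)), Rational(1, 2)) = Pow(Add(Add(989, Mul(3, Pow(50, 2)), Mul(66, 50)), Mul(Add(-8, 10), -7)), Rational(1, 2)) = Pow(Add(Add(989, Mul(3, 2500), 3300), Mul(2, -7)), Rational(1, 2)) = Pow(Add(Add(989, 7500, 3300), -14), Rational(1, 2)) = Pow(Add(11789, -14), Rational(1, 2)) = Pow(11775, Rational(1, 2)) = Mul(5, Pow(471, Rational(1, 2)))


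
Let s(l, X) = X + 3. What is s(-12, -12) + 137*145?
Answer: 19856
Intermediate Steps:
s(l, X) = 3 + X
s(-12, -12) + 137*145 = (3 - 12) + 137*145 = -9 + 19865 = 19856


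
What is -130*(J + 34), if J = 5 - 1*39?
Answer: 0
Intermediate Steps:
J = -34 (J = 5 - 39 = -34)
-130*(J + 34) = -130*(-34 + 34) = -130*0 = 0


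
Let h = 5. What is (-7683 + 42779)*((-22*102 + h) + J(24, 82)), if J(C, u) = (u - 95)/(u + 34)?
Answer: -2278932438/29 ≈ -7.8584e+7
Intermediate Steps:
J(C, u) = (-95 + u)/(34 + u)
(-7683 + 42779)*((-22*102 + h) + J(24, 82)) = (-7683 + 42779)*((-22*102 + 5) + (-95 + 82)/(34 + 82)) = 35096*((-2244 + 5) - 13/116) = 35096*(-2239 + (1/116)*(-13)) = 35096*(-2239 - 13/116) = 35096*(-259737/116) = -2278932438/29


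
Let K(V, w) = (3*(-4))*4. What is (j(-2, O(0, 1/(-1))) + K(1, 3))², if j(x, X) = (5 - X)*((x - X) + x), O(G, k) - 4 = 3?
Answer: 676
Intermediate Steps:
O(G, k) = 7 (O(G, k) = 4 + 3 = 7)
K(V, w) = -48 (K(V, w) = -12*4 = -48)
j(x, X) = (5 - X)*(-X + 2*x)
(j(-2, O(0, 1/(-1))) + K(1, 3))² = ((7² - 5*7 + 10*(-2) - 2*7*(-2)) - 48)² = ((49 - 35 - 20 + 28) - 48)² = (22 - 48)² = (-26)² = 676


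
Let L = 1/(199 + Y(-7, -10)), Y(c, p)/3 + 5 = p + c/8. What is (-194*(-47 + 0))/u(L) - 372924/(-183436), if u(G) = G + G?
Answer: 253185946039/366872 ≈ 6.9012e+5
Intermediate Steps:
Y(c, p) = -15 + 3*p + 3*c/8 (Y(c, p) = -15 + 3*(p + c/8) = -15 + (3*p + 3*c/8) = -15 + 3*p + 3*c/8)
L = 8/1211 (L = 1/(199 + (-15 + 3*(-10) + (3/8)*(-7))) = 1/(199 + (-15 - 30 - 21/8)) = 1/(199 - 381/8) = 1/(1211/8) = 8/1211 ≈ 0.0066061)
u(G) = 2*G
(-194*(-47 + 0))/u(L) - 372924/(-183436) = (-194*(-47 + 0))/((2*(8/1211))) - 372924/(-183436) = (-194*(-47))/(16/1211) - 372924*(-1/183436) = 9118*(1211/16) + 93231/45859 = 5520949/8 + 93231/45859 = 253185946039/366872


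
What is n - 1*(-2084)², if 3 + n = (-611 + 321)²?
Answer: -4258959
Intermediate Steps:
n = 84097 (n = -3 + (-611 + 321)² = -3 + (-290)² = -3 + 84100 = 84097)
n - 1*(-2084)² = 84097 - 1*(-2084)² = 84097 - 1*4343056 = 84097 - 4343056 = -4258959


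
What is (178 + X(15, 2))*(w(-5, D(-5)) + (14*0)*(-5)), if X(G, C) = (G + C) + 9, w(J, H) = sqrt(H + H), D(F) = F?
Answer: 204*I*sqrt(10) ≈ 645.1*I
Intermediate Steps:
w(J, H) = sqrt(2)*sqrt(H) (w(J, H) = sqrt(2*H) = sqrt(2)*sqrt(H))
X(G, C) = 9 + C + G (X(G, C) = (C + G) + 9 = 9 + C + G)
(178 + X(15, 2))*(w(-5, D(-5)) + (14*0)*(-5)) = (178 + (9 + 2 + 15))*(sqrt(2)*sqrt(-5) + (14*0)*(-5)) = (178 + 26)*(sqrt(2)*(I*sqrt(5)) + 0*(-5)) = 204*(I*sqrt(10) + 0) = 204*(I*sqrt(10)) = 204*I*sqrt(10)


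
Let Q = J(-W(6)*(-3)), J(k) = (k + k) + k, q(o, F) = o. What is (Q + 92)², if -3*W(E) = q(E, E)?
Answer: 5476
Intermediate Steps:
W(E) = -E/3
J(k) = 3*k (J(k) = 2*k + k = 3*k)
Q = -18 (Q = 3*(-(-1)*6/3*(-3)) = 3*(-1*(-2)*(-3)) = 3*(2*(-3)) = 3*(-6) = -18)
(Q + 92)² = (-18 + 92)² = 74² = 5476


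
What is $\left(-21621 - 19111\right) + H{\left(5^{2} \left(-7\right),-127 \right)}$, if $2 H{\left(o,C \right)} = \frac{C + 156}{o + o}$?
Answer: $- \frac{28512429}{700} \approx -40732.0$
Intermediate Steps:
$H{\left(o,C \right)} = \frac{156 + C}{4 o}$ ($H{\left(o,C \right)} = \frac{\left(C + 156\right) \frac{1}{o + o}}{2} = \frac{\left(156 + C\right) \frac{1}{2 o}}{2} = \frac{\frac{1}{2} \frac{1}{o} \left(156 + C\right)}{2} = \frac{156 + C}{4 o}$)
$\left(-21621 - 19111\right) + H{\left(5^{2} \left(-7\right),-127 \right)} = \left(-21621 - 19111\right) + \frac{156 - 127}{4 \cdot 5^{2} \left(-7\right)} = -40732 + \frac{1}{4} \frac{1}{25 \left(-7\right)} 29 = -40732 + \frac{1}{4} \frac{1}{-175} \cdot 29 = -40732 + \frac{1}{4} \left(- \frac{1}{175}\right) 29 = -40732 - \frac{29}{700} = - \frac{28512429}{700}$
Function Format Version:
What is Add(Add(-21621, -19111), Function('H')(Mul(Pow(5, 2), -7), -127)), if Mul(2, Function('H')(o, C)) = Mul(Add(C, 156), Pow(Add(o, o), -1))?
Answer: Rational(-28512429, 700) ≈ -40732.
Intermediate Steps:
Function('H')(o, C) = Mul(Rational(1, 4), Pow(o, -1), Add(156, C)) (Function('H')(o, C) = Mul(Rational(1, 2), Mul(Add(C, 156), Pow(Add(o, o), -1))) = Mul(Rational(1, 2), Mul(Add(156, C), Pow(Mul(2, o), -1))) = Mul(Rational(1, 2), Mul(Add(156, C), Mul(Rational(1, 2), Pow(o, -1)))) = Mul(Rational(1, 2), Mul(Rational(1, 2), Pow(o, -1), Add(156, C))) = Mul(Rational(1, 4), Pow(o, -1), Add(156, C)))
Add(Add(-21621, -19111), Function('H')(Mul(Pow(5, 2), -7), -127)) = Add(Add(-21621, -19111), Mul(Rational(1, 4), Pow(Mul(Pow(5, 2), -7), -1), Add(156, -127))) = Add(-40732, Mul(Rational(1, 4), Pow(Mul(25, -7), -1), 29)) = Add(-40732, Mul(Rational(1, 4), Pow(-175, -1), 29)) = Add(-40732, Mul(Rational(1, 4), Rational(-1, 175), 29)) = Add(-40732, Rational(-29, 700)) = Rational(-28512429, 700)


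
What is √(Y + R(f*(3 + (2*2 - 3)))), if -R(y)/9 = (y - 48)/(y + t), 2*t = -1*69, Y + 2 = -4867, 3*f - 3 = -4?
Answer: 3*I*√25071365/215 ≈ 69.867*I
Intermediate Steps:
f = -⅓ (f = 1 + (⅓)*(-4) = 1 - 4/3 = -⅓ ≈ -0.33333)
Y = -4869 (Y = -2 - 4867 = -4869)
t = -69/2 (t = (-1*69)/2 = (½)*(-69) = -69/2 ≈ -34.500)
R(y) = -9*(-48 + y)/(-69/2 + y) (R(y) = -9*(y - 48)/(y - 69/2) = -9*(-48 + y)/(-69/2 + y))
√(Y + R(f*(3 + (2*2 - 3)))) = √(-4869 + 18*(48 - (-1)*(3 + (2*2 - 3))/3)/(-69 + 2*(-(3 + (2*2 - 3))/3))) = √(-4869 + 18*(48 - (-1)*(3 + (4 - 3))/3)/(-69 + 2*(-(3 + (4 - 3))/3))) = √(-4869 + 18*(48 - (-1)*(3 + 1)/3)/(-69 + 2*(-(3 + 1)/3))) = √(-4869 + 18*(48 - (-1)*4/3)/(-69 + 2*(-⅓*4))) = √(-4869 + 18*(48 - 1*(-4/3))/(-69 + 2*(-4/3))) = √(-4869 + 18*(48 + 4/3)/(-69 - 8/3)) = √(-4869 + 18*(148/3)/(-215/3)) = √(-4869 + 18*(-3/215)*(148/3)) = √(-4869 - 2664/215) = √(-1049499/215) = 3*I*√25071365/215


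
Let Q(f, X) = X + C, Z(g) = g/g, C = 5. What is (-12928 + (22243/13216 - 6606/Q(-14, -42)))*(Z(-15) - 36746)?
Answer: 3882240466395/8288 ≈ 4.6842e+8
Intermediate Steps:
Z(g) = 1
Q(f, X) = 5 + X (Q(f, X) = X + 5 = 5 + X)
(-12928 + (22243/13216 - 6606/Q(-14, -42)))*(Z(-15) - 36746) = (-12928 + (22243/13216 - 6606/(5 - 42)))*(1 - 36746) = (-12928 + (22243*(1/13216) - 6606/(-37)))*(-36745) = (-12928 + (377/224 - 6606*(-1/37)))*(-36745) = (-12928 + (377/224 + 6606/37))*(-36745) = (-12928 + 1493693/8288)*(-36745) = -105653571/8288*(-36745) = 3882240466395/8288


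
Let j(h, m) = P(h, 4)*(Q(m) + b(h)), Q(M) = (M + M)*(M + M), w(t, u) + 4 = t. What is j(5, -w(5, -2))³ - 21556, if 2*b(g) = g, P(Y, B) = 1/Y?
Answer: -21553803/1000 ≈ -21554.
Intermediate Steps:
w(t, u) = -4 + t
b(g) = g/2
Q(M) = 4*M² (Q(M) = (2*M)*(2*M) = 4*M²)
j(h, m) = (h/2 + 4*m²)/h (j(h, m) = (4*m² + h/2)/h = (h/2 + 4*m²)/h)
j(5, -w(5, -2))³ - 21556 = ((½)*(5 + 8*(-(-4 + 5))²)/5)³ - 21556 = ((½)*(⅕)*(5 + 8*(-1*1)²))³ - 21556 = ((½)*(⅕)*(5 + 8*(-1)²))³ - 21556 = ((½)*(⅕)*(5 + 8*1))³ - 21556 = ((½)*(⅕)*(5 + 8))³ - 21556 = ((½)*(⅕)*13)³ - 21556 = (13/10)³ - 21556 = 2197/1000 - 21556 = -21553803/1000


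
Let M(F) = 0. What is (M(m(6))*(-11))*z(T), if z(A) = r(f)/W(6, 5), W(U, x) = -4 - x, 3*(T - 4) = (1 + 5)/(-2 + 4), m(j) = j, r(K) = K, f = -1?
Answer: 0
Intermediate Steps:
T = 5 (T = 4 + ((1 + 5)/(-2 + 4))/3 = 4 + (6/2)/3 = 4 + (6*(½))/3 = 4 + (⅓)*3 = 4 + 1 = 5)
z(A) = ⅑ (z(A) = -1/(-4 - 1*5) = -1/(-4 - 5) = -1/(-9) = -1*(-⅑) = ⅑)
(M(m(6))*(-11))*z(T) = (0*(-11))*(⅑) = 0*(⅑) = 0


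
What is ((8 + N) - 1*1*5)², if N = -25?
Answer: 484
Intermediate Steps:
((8 + N) - 1*1*5)² = ((8 - 25) - 1*1*5)² = (-17 - 1*5)² = (-17 - 5)² = (-22)² = 484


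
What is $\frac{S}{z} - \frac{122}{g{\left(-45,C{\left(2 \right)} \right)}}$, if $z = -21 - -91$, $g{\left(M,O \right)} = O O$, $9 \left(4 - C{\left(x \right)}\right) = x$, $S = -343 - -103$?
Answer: $- \frac{48459}{4046} \approx -11.977$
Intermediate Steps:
$S = -240$ ($S = -343 + 103 = -240$)
$C{\left(x \right)} = 4 - \frac{x}{9}$
$g{\left(M,O \right)} = O^{2}$
$z = 70$ ($z = -21 + 91 = 70$)
$\frac{S}{z} - \frac{122}{g{\left(-45,C{\left(2 \right)} \right)}} = - \frac{240}{70} - \frac{122}{\left(4 - \frac{2}{9}\right)^{2}} = \left(-240\right) \frac{1}{70} - \frac{122}{\left(4 - \frac{2}{9}\right)^{2}} = - \frac{24}{7} - \frac{122}{\left(\frac{34}{9}\right)^{2}} = - \frac{24}{7} - \frac{122}{\frac{1156}{81}} = - \frac{24}{7} - \frac{4941}{578} = - \frac{48459}{4046}$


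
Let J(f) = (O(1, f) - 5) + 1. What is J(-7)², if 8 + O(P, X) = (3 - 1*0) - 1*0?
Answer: 81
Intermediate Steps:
O(P, X) = -5 (O(P, X) = -8 + ((3 - 1*0) - 1*0) = -8 + ((3 + 0) + 0) = -8 + (3 + 0) = -8 + 3 = -5)
J(f) = -9 (J(f) = (-5 - 5) + 1 = -10 + 1 = -9)
J(-7)² = (-9)² = 81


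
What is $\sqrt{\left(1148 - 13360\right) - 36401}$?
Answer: $i \sqrt{48613} \approx 220.48 i$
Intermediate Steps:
$\sqrt{\left(1148 - 13360\right) - 36401} = \sqrt{-12212 - 36401} = \sqrt{-48613} = i \sqrt{48613}$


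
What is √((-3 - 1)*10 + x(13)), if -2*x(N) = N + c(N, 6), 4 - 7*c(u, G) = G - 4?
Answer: I*√9142/14 ≈ 6.8296*I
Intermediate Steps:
c(u, G) = 8/7 - G/7 (c(u, G) = 4/7 - (G - 4)/7 = 4/7 - (-4 + G)/7 = 4/7 + (4/7 - G/7) = 8/7 - G/7)
x(N) = -⅐ - N/2 (x(N) = -(N + (8/7 - ⅐*6))/2 = -(N + (8/7 - 6/7))/2 = -(N + 2/7)/2 = -(2/7 + N)/2 = -⅐ - N/2)
√((-3 - 1)*10 + x(13)) = √((-3 - 1)*10 + (-⅐ - ½*13)) = √(-4*10 + (-⅐ - 13/2)) = √(-40 - 93/14) = √(-653/14) = I*√9142/14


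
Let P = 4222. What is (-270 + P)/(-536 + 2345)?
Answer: 3952/1809 ≈ 2.1846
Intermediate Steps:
(-270 + P)/(-536 + 2345) = (-270 + 4222)/(-536 + 2345) = 3952/1809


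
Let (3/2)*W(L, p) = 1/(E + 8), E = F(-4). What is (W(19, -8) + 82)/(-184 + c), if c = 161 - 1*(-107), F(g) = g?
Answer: 493/504 ≈ 0.97817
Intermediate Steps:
E = -4
W(L, p) = ⅙ (W(L, p) = 2/(3*(-4 + 8)) = (⅔)/4 = (⅔)*(¼) = ⅙)
c = 268 (c = 161 + 107 = 268)
(W(19, -8) + 82)/(-184 + c) = (⅙ + 82)/(-184 + 268) = (493/6)/84 = (493/6)*(1/84) = 493/504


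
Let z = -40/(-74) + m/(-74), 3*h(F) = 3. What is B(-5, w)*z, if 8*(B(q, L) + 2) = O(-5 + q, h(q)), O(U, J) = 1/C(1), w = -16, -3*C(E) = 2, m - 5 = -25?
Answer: -525/296 ≈ -1.7736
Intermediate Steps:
m = -20 (m = 5 - 25 = -20)
C(E) = -2/3 (C(E) = -1/3*2 = -2/3)
h(F) = 1 (h(F) = (1/3)*3 = 1)
O(U, J) = -3/2 (O(U, J) = 1/(-2/3) = -3/2)
B(q, L) = -35/16 (B(q, L) = -2 + (1/8)*(-3/2) = -2 - 3/16 = -35/16)
z = 30/37 (z = -40/(-74) - 20/(-74) = -40*(-1/74) - 20*(-1/74) = 20/37 + 10/37 = 30/37 ≈ 0.81081)
B(-5, w)*z = -35/16*30/37 = -525/296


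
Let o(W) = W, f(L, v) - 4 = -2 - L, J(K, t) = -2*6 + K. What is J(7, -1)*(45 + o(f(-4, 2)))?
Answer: -255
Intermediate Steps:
J(K, t) = -12 + K
f(L, v) = 2 - L (f(L, v) = 4 + (-2 - L) = 2 - L)
J(7, -1)*(45 + o(f(-4, 2))) = (-12 + 7)*(45 + (2 - 1*(-4))) = -5*(45 + (2 + 4)) = -5*(45 + 6) = -5*51 = -255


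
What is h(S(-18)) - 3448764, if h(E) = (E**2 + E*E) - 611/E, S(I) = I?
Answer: -62065477/18 ≈ -3.4481e+6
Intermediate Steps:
h(E) = -611/E + 2*E**2 (h(E) = (E**2 + E**2) - 611/E = 2*E**2 - 611/E = -611/E + 2*E**2)
h(S(-18)) - 3448764 = (-611 + 2*(-18)**3)/(-18) - 3448764 = -(-611 + 2*(-5832))/18 - 3448764 = -(-611 - 11664)/18 - 3448764 = -1/18*(-12275) - 3448764 = 12275/18 - 3448764 = -62065477/18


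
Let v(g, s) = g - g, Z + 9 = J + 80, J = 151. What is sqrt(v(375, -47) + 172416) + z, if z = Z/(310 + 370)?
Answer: 111/340 + 8*sqrt(2694) ≈ 415.56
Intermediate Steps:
Z = 222 (Z = -9 + (151 + 80) = -9 + 231 = 222)
v(g, s) = 0
z = 111/340 (z = 222/(310 + 370) = 222/680 = (1/680)*222 = 111/340 ≈ 0.32647)
sqrt(v(375, -47) + 172416) + z = sqrt(0 + 172416) + 111/340 = sqrt(172416) + 111/340 = 8*sqrt(2694) + 111/340 = 111/340 + 8*sqrt(2694)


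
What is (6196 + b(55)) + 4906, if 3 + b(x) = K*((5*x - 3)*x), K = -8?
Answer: -108581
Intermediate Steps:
b(x) = -3 - 8*x*(-3 + 5*x) (b(x) = -3 - 8*(5*x - 3)*x = -3 - 8*(-3 + 5*x)*x = -3 - 8*x*(-3 + 5*x))
(6196 + b(55)) + 4906 = (6196 + (-3 - 40*55² + 24*55)) + 4906 = (6196 + (-3 - 40*3025 + 1320)) + 4906 = (6196 + (-3 - 121000 + 1320)) + 4906 = (6196 - 119683) + 4906 = -113487 + 4906 = -108581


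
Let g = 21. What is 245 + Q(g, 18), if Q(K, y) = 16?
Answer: 261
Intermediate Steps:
245 + Q(g, 18) = 245 + 16 = 261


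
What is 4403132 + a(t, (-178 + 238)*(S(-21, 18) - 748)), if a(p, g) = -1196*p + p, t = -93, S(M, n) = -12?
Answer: 4514267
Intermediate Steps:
a(p, g) = -1195*p
4403132 + a(t, (-178 + 238)*(S(-21, 18) - 748)) = 4403132 - 1195*(-93) = 4403132 + 111135 = 4514267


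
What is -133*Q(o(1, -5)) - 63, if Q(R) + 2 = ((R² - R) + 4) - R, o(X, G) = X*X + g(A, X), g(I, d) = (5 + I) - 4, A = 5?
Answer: -4984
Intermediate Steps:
g(I, d) = 1 + I
o(X, G) = 6 + X² (o(X, G) = X*X + (1 + 5) = X² + 6 = 6 + X²)
Q(R) = 2 + R² - 2*R (Q(R) = -2 + (((R² - R) + 4) - R) = -2 + ((4 + R² - R) - R) = -2 + (4 + R² - 2*R) = 2 + R² - 2*R)
-133*Q(o(1, -5)) - 63 = -133*(2 + (6 + 1²)² - 2*(6 + 1²)) - 63 = -133*(2 + (6 + 1)² - 2*(6 + 1)) - 63 = -133*(2 + 7² - 2*7) - 63 = -133*(2 + 49 - 14) - 63 = -133*37 - 63 = -4921 - 63 = -4984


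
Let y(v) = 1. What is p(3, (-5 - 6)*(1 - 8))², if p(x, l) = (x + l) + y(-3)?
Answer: 6561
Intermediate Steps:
p(x, l) = 1 + l + x (p(x, l) = (x + l) + 1 = (l + x) + 1 = 1 + l + x)
p(3, (-5 - 6)*(1 - 8))² = (1 + (-5 - 6)*(1 - 8) + 3)² = (1 - 11*(-7) + 3)² = (1 + 77 + 3)² = 81² = 6561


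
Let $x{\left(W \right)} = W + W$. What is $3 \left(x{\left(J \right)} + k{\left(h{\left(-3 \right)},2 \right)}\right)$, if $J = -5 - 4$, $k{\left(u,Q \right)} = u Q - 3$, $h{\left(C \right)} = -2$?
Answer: $-75$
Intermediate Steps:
$k{\left(u,Q \right)} = -3 + Q u$ ($k{\left(u,Q \right)} = Q u - 3 = -3 + Q u$)
$J = -9$
$x{\left(W \right)} = 2 W$
$3 \left(x{\left(J \right)} + k{\left(h{\left(-3 \right)},2 \right)}\right) = 3 \left(2 \left(-9\right) + \left(-3 + 2 \left(-2\right)\right)\right) = 3 \left(-18 - 7\right) = 3 \left(-25\right) = -75$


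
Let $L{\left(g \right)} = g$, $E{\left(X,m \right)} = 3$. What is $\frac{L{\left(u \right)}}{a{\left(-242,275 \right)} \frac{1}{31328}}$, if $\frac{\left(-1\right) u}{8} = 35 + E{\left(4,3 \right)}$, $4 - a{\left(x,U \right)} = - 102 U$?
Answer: $- \frac{4761856}{14027} \approx -339.48$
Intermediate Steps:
$a{\left(x,U \right)} = 4 + 102 U$ ($a{\left(x,U \right)} = 4 - - 102 U = 4 + 102 U$)
$u = -304$ ($u = - 8 \left(35 + 3\right) = \left(-8\right) 38 = -304$)
$\frac{L{\left(u \right)}}{a{\left(-242,275 \right)} \frac{1}{31328}} = - \frac{304}{\left(4 + 102 \cdot 275\right) \frac{1}{31328}} = - \frac{304}{\left(4 + 28050\right) \frac{1}{31328}} = - \frac{304}{28054 \cdot \frac{1}{31328}} = - \frac{304}{\frac{14027}{15664}} = \left(-304\right) \frac{15664}{14027} = - \frac{4761856}{14027}$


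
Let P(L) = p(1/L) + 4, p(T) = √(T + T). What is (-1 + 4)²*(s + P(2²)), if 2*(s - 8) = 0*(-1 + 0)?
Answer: 108 + 9*√2/2 ≈ 114.36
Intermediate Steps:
s = 8 (s = 8 + (0*(-1 + 0))/2 = 8 + (0*(-1))/2 = 8 + (½)*0 = 8 + 0 = 8)
p(T) = √2*√T (p(T) = √(2*T) = √2*√T)
P(L) = 4 + √2*√(1/L) (P(L) = √2*√(1/L) + 4 = 4 + √2*√(1/L))
(-1 + 4)²*(s + P(2²)) = (-1 + 4)²*(8 + (4 + √2*√(1/(2²)))) = 3²*(8 + (4 + √2*√(1/4))) = 9*(8 + (4 + √2*√(¼))) = 9*(8 + (4 + √2*(½))) = 9*(8 + (4 + √2/2)) = 9*(12 + √2/2) = 108 + 9*√2/2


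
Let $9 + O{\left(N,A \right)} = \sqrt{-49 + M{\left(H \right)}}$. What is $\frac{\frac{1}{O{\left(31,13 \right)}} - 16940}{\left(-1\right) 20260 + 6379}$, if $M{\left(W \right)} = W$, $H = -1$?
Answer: $\frac{2219149}{1818411} + \frac{5 i \sqrt{2}}{1818411} \approx 1.2204 + 3.8886 \cdot 10^{-6} i$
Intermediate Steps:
$O{\left(N,A \right)} = -9 + 5 i \sqrt{2}$ ($O{\left(N,A \right)} = -9 + \sqrt{-49 - 1} = -9 + \sqrt{-50} = -9 + 5 i \sqrt{2}$)
$\frac{\frac{1}{O{\left(31,13 \right)}} - 16940}{\left(-1\right) 20260 + 6379} = \frac{\frac{1}{-9 + 5 i \sqrt{2}} - 16940}{\left(-1\right) 20260 + 6379} = \frac{-16940 + \frac{1}{-9 + 5 i \sqrt{2}}}{-20260 + 6379} = \frac{-16940 + \frac{1}{-9 + 5 i \sqrt{2}}}{-13881} = \left(-16940 + \frac{1}{-9 + 5 i \sqrt{2}}\right) \left(- \frac{1}{13881}\right) = \frac{2420}{1983} - \frac{1}{13881 \left(-9 + 5 i \sqrt{2}\right)}$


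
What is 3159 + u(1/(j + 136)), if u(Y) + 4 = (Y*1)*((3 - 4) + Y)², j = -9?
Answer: 6462664241/2048383 ≈ 3155.0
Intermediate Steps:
u(Y) = -4 + Y*(-1 + Y)² (u(Y) = -4 + (Y*1)*((3 - 4) + Y)² = -4 + Y*(-1 + Y)²)
3159 + u(1/(j + 136)) = 3159 + (-4 + (-1 + 1/(-9 + 136))²/(-9 + 136)) = 3159 + (-4 + (-1 + 1/127)²/127) = 3159 + (-4 + (-126/127)²/127) = 3159 + (-4 + (1/127)*(15876/16129)) = 3159 + (-4 + 15876/2048383) = 3159 - 8177656/2048383 = 6462664241/2048383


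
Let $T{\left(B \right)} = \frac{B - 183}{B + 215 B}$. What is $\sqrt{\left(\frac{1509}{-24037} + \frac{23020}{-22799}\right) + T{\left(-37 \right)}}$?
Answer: $\frac{i \sqrt{75282967232481949122}}{8487930906} \approx 1.0222 i$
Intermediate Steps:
$T{\left(B \right)} = \frac{-183 + B}{216 B}$
$\sqrt{\left(\frac{1509}{-24037} + \frac{23020}{-22799}\right) + T{\left(-37 \right)}} = \sqrt{\left(\frac{1509}{-24037} + \frac{23020}{-22799}\right) + \frac{-183 - 37}{216 \left(-37\right)}} = \sqrt{\left(1509 \left(- \frac{1}{24037}\right) + 23020 \left(- \frac{1}{22799}\right)\right) + \frac{1}{216} \left(- \frac{1}{37}\right) \left(-220\right)} = \sqrt{\left(- \frac{1509}{24037} - \frac{23020}{22799}\right) + \frac{55}{1998}} = \sqrt{- \frac{587735431}{548019563} + \frac{55}{1998}} = \sqrt{- \frac{1144154315173}{1094943086874}} = \frac{i \sqrt{75282967232481949122}}{8487930906}$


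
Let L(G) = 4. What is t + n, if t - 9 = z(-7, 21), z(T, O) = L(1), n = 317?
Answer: 330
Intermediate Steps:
z(T, O) = 4
t = 13 (t = 9 + 4 = 13)
t + n = 13 + 317 = 330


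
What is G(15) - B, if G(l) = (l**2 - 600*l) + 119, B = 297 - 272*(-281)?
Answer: -85385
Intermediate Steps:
B = 76729 (B = 297 + 76432 = 76729)
G(l) = 119 + l**2 - 600*l
G(15) - B = (119 + 15**2 - 600*15) - 1*76729 = (119 + 225 - 9000) - 76729 = -8656 - 76729 = -85385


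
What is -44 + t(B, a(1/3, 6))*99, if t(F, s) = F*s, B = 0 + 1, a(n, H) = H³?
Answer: 21340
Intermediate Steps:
B = 1
-44 + t(B, a(1/3, 6))*99 = -44 + (1*6³)*99 = -44 + (1*216)*99 = -44 + 216*99 = -44 + 21384 = 21340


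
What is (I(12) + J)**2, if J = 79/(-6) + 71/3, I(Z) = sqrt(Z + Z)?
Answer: 537/4 + 42*sqrt(6) ≈ 237.13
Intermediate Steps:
I(Z) = sqrt(2)*sqrt(Z) (I(Z) = sqrt(2*Z) = sqrt(2)*sqrt(Z))
J = 21/2 (J = 79*(-1/6) + 71*(1/3) = -79/6 + 71/3 = 21/2 ≈ 10.500)
(I(12) + J)**2 = (sqrt(2)*sqrt(12) + 21/2)**2 = (sqrt(2)*(2*sqrt(3)) + 21/2)**2 = (2*sqrt(6) + 21/2)**2 = (21/2 + 2*sqrt(6))**2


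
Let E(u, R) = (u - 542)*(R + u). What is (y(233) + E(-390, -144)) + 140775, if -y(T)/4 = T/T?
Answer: 638459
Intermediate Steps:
E(u, R) = (-542 + u)*(R + u)
y(T) = -4 (y(T) = -4*T/T = -4*1 = -4)
(y(233) + E(-390, -144)) + 140775 = (-4 + ((-390)**2 - 542*(-144) - 542*(-390) - 144*(-390))) + 140775 = (-4 + (152100 + 78048 + 211380 + 56160)) + 140775 = (-4 + 497688) + 140775 = 497684 + 140775 = 638459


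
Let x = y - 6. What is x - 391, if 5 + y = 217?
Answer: -185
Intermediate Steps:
y = 212 (y = -5 + 217 = 212)
x = 206 (x = 212 - 6 = 206)
x - 391 = 206 - 391 = -185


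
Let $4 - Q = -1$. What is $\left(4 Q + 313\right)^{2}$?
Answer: $110889$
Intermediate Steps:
$Q = 5$ ($Q = 4 - -1 = 4 + 1 = 5$)
$\left(4 Q + 313\right)^{2} = \left(4 \cdot 5 + 313\right)^{2} = \left(20 + 313\right)^{2} = 333^{2} = 110889$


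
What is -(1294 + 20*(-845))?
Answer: 15606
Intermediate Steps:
-(1294 + 20*(-845)) = -(1294 - 16900) = -1*(-15606) = 15606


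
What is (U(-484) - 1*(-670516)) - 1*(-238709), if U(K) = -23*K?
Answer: 920357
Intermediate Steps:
(U(-484) - 1*(-670516)) - 1*(-238709) = (-23*(-484) - 1*(-670516)) - 1*(-238709) = (11132 + 670516) + 238709 = 681648 + 238709 = 920357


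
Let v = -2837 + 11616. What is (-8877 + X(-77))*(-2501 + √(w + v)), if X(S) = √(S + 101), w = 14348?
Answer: (2501 - √23127)*(8877 - 2*√6) ≈ 2.0840e+7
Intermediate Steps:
X(S) = √(101 + S)
v = 8779
(-8877 + X(-77))*(-2501 + √(w + v)) = (-8877 + √(101 - 77))*(-2501 + √(14348 + 8779)) = (-8877 + √24)*(-2501 + √23127) = (-8877 + 2*√6)*(-2501 + √23127)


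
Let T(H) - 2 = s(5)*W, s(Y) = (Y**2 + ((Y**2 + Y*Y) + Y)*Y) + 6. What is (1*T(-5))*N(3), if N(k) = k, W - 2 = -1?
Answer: 924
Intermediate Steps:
W = 1 (W = 2 - 1 = 1)
s(Y) = 6 + Y**2 + Y*(Y + 2*Y**2) (s(Y) = (Y**2 + ((Y**2 + Y**2) + Y)*Y) + 6 = (Y**2 + (2*Y**2 + Y)*Y) + 6 = (Y**2 + (Y + 2*Y**2)*Y) + 6 = (Y**2 + Y*(Y + 2*Y**2)) + 6 = 6 + Y**2 + Y*(Y + 2*Y**2))
T(H) = 308 (T(H) = 2 + (6 + 2*5**2 + 2*5**3)*1 = 2 + (6 + 2*25 + 2*125)*1 = 2 + (6 + 50 + 250)*1 = 2 + 306*1 = 2 + 306 = 308)
(1*T(-5))*N(3) = (1*308)*3 = 308*3 = 924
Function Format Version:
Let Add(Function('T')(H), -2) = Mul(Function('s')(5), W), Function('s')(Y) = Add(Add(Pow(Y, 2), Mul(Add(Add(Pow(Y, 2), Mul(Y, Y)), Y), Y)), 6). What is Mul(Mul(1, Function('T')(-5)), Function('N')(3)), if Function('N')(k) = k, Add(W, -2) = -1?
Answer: 924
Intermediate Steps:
W = 1 (W = Add(2, -1) = 1)
Function('s')(Y) = Add(6, Pow(Y, 2), Mul(Y, Add(Y, Mul(2, Pow(Y, 2))))) (Function('s')(Y) = Add(Add(Pow(Y, 2), Mul(Add(Add(Pow(Y, 2), Pow(Y, 2)), Y), Y)), 6) = Add(Add(Pow(Y, 2), Mul(Add(Mul(2, Pow(Y, 2)), Y), Y)), 6) = Add(Add(Pow(Y, 2), Mul(Add(Y, Mul(2, Pow(Y, 2))), Y)), 6) = Add(Add(Pow(Y, 2), Mul(Y, Add(Y, Mul(2, Pow(Y, 2))))), 6) = Add(6, Pow(Y, 2), Mul(Y, Add(Y, Mul(2, Pow(Y, 2))))))
Function('T')(H) = 308 (Function('T')(H) = Add(2, Mul(Add(6, Mul(2, Pow(5, 2)), Mul(2, Pow(5, 3))), 1)) = Add(2, Mul(Add(6, Mul(2, 25), Mul(2, 125)), 1)) = Add(2, Mul(Add(6, 50, 250), 1)) = Add(2, Mul(306, 1)) = Add(2, 306) = 308)
Mul(Mul(1, Function('T')(-5)), Function('N')(3)) = Mul(Mul(1, 308), 3) = Mul(308, 3) = 924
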